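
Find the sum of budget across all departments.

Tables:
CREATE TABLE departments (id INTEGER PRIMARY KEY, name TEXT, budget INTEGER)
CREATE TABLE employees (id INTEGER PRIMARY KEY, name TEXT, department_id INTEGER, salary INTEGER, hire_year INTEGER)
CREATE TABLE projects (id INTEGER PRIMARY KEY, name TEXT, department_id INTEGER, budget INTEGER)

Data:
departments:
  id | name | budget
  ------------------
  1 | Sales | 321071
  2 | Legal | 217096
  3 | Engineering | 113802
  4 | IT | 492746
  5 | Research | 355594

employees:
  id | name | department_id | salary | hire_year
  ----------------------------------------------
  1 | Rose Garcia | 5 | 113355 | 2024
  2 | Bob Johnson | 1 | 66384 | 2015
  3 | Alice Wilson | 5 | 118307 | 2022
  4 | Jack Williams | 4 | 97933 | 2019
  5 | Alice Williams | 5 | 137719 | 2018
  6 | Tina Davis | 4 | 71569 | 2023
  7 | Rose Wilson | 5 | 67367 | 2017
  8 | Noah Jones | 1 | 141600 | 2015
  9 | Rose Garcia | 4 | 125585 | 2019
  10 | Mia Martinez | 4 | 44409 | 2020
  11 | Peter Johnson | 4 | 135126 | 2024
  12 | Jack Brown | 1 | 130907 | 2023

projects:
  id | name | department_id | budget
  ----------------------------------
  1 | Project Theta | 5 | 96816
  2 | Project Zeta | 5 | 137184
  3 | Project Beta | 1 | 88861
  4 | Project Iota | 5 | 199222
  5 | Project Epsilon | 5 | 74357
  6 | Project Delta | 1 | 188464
SELECT SUM(budget) FROM departments

Execution result:
1500309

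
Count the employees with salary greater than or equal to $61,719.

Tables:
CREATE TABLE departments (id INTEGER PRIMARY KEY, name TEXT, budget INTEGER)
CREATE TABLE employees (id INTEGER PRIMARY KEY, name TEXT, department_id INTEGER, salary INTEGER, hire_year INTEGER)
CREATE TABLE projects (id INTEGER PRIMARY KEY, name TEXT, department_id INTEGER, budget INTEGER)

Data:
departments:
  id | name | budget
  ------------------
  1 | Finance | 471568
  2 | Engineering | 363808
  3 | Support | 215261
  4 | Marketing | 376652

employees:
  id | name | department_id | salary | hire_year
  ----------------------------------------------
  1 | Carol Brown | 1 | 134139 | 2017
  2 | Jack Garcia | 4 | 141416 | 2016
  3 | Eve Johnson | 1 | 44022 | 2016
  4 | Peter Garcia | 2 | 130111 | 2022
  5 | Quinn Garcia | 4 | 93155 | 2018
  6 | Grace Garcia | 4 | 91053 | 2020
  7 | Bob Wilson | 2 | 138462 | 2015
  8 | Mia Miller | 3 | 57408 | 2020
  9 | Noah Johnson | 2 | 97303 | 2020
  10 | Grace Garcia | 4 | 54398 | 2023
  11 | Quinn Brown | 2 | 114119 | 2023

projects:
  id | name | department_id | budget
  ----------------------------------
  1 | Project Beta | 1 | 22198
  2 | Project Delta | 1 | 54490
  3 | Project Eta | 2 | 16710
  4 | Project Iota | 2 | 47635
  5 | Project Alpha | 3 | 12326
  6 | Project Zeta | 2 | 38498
SELECT COUNT(*) FROM employees WHERE salary >= 61719

Execution result:
8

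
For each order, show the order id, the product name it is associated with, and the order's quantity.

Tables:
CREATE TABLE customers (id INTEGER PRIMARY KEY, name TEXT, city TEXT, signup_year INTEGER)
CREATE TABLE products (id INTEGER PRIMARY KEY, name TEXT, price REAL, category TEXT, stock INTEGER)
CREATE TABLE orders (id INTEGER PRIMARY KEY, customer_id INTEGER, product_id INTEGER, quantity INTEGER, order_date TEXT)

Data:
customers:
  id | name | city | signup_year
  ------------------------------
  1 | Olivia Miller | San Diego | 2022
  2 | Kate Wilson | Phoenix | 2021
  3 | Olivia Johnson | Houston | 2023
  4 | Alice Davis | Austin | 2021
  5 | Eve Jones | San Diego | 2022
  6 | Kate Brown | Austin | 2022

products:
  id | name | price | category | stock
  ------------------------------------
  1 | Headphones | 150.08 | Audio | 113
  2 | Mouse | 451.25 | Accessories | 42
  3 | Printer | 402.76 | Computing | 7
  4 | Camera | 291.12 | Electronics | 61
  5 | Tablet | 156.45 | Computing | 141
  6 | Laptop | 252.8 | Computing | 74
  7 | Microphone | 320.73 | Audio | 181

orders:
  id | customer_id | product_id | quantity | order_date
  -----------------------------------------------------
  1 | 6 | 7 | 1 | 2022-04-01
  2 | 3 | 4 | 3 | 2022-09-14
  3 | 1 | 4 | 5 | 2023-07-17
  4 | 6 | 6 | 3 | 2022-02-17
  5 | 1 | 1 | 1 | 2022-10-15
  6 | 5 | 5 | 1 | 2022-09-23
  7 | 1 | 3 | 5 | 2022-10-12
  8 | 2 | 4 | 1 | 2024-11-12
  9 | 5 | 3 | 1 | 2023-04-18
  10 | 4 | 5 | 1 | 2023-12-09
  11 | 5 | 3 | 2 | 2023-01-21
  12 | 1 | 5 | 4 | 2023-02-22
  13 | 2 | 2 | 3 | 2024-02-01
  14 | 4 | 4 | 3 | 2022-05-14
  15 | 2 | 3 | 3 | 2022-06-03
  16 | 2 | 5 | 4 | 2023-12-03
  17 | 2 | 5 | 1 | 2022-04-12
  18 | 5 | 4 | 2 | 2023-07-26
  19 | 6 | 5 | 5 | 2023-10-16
SELECT c.id, p.name AS product, c.quantity FROM orders c JOIN products p ON c.product_id = p.id

Execution result:
id | product | quantity
1 | Microphone | 1
2 | Camera | 3
3 | Camera | 5
4 | Laptop | 3
5 | Headphones | 1
6 | Tablet | 1
7 | Printer | 5
8 | Camera | 1
9 | Printer | 1
10 | Tablet | 1
11 | Printer | 2
12 | Tablet | 4
13 | Mouse | 3
14 | Camera | 3
15 | Printer | 3
16 | Tablet | 4
17 | Tablet | 1
18 | Camera | 2
19 | Tablet | 5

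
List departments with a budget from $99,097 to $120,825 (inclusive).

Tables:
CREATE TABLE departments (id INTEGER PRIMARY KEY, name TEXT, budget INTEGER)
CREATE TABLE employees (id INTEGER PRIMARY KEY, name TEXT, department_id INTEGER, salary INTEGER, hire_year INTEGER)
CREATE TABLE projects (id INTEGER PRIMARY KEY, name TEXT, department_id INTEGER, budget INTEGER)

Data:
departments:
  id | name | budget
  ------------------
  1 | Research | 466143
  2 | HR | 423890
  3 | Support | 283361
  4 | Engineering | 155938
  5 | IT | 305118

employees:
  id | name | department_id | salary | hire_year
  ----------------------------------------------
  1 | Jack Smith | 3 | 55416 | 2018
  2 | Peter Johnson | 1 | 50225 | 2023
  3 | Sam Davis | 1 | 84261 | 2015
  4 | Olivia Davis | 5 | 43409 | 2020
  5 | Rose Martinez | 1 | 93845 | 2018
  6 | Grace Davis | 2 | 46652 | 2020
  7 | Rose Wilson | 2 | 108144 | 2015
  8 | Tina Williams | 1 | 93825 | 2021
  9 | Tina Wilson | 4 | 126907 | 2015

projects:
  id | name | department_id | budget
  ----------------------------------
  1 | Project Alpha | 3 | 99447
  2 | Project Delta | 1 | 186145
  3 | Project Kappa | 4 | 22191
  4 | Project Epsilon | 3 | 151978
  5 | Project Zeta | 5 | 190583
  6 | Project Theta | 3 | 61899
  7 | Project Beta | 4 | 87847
SELECT name, budget FROM departments WHERE budget BETWEEN 99097 AND 120825

Execution result:
(no rows)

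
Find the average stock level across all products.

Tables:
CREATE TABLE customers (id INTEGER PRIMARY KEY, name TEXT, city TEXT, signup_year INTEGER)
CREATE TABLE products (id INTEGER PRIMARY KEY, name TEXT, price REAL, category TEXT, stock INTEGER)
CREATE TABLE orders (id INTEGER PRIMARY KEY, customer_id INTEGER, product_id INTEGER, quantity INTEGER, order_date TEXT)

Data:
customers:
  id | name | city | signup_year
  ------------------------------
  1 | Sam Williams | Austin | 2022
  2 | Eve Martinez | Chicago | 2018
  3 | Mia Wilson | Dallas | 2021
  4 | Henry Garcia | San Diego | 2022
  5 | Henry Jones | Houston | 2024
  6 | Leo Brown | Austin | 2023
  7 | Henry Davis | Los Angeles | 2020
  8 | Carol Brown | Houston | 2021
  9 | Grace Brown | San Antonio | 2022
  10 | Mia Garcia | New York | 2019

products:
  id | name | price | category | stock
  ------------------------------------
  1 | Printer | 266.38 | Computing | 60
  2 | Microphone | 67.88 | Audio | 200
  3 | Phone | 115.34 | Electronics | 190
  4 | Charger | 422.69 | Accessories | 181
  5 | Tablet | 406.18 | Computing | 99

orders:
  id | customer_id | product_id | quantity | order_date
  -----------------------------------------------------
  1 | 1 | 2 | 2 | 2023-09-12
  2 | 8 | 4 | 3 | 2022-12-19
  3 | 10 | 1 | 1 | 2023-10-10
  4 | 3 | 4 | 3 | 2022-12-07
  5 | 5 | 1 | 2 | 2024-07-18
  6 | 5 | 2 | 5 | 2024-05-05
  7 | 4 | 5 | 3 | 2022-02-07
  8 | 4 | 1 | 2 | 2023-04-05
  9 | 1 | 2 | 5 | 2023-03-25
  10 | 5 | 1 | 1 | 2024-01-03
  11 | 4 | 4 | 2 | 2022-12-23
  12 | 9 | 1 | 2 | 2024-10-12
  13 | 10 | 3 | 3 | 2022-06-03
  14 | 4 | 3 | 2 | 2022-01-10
SELECT AVG(stock) FROM products

Execution result:
146.00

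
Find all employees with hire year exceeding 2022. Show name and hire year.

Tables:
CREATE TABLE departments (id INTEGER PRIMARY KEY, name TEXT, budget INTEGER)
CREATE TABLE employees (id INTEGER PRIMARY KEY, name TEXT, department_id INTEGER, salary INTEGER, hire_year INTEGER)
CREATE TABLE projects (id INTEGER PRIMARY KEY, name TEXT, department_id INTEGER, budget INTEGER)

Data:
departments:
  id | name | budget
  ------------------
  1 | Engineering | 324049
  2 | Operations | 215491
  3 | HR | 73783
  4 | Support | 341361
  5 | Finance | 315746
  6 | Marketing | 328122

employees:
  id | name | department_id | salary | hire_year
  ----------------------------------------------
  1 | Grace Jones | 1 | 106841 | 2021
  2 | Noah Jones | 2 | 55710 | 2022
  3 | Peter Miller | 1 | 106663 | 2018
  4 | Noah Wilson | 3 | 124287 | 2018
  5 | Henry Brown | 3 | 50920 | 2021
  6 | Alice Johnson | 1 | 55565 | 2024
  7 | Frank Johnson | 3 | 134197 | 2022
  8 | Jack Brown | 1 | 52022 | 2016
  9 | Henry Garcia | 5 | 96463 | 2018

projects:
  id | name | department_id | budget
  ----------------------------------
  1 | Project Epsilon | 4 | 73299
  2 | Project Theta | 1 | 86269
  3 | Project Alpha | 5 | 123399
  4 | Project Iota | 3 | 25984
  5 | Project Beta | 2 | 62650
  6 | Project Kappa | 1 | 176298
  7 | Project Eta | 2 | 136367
SELECT name, hire_year FROM employees WHERE hire_year > 2022

Execution result:
name | hire_year
Alice Johnson | 2024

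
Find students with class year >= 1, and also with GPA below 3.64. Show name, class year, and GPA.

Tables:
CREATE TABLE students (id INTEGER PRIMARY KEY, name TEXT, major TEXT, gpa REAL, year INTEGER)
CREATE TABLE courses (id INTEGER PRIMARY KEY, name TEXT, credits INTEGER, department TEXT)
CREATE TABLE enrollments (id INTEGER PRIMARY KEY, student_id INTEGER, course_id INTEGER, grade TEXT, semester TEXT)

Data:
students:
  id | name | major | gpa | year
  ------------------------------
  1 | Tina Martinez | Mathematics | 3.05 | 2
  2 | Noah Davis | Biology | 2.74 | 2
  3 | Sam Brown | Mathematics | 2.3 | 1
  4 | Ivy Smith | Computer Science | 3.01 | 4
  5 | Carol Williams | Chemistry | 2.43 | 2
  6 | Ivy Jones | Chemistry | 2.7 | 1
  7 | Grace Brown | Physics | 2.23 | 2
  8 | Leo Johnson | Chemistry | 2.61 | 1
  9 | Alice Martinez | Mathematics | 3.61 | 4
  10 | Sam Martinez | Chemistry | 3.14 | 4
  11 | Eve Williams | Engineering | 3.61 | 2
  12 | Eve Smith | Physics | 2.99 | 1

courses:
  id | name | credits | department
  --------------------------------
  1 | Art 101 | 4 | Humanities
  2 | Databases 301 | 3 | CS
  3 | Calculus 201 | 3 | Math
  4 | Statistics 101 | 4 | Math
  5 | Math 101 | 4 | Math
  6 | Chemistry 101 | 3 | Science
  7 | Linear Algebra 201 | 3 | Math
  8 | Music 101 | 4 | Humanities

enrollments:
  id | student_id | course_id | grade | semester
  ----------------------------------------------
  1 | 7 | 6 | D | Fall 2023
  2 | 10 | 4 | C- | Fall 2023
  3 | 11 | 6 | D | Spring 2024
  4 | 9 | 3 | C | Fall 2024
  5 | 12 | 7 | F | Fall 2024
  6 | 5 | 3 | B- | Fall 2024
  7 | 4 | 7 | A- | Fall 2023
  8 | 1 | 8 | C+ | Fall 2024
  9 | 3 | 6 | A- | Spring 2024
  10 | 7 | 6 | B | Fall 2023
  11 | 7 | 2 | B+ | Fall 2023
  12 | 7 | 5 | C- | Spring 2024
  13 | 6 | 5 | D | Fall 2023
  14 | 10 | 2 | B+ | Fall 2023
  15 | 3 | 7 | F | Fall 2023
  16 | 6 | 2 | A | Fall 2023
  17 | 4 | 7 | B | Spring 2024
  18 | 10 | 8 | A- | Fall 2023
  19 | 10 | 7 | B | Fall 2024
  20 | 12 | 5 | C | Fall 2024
SELECT name, year, gpa FROM students WHERE year >= 1 AND gpa < 3.64

Execution result:
name | year | gpa
Tina Martinez | 2 | 3.05
Noah Davis | 2 | 2.74
Sam Brown | 1 | 2.30
Ivy Smith | 4 | 3.01
Carol Williams | 2 | 2.43
Ivy Jones | 1 | 2.70
Grace Brown | 2 | 2.23
Leo Johnson | 1 | 2.61
Alice Martinez | 4 | 3.61
Sam Martinez | 4 | 3.14
Eve Williams | 2 | 3.61
Eve Smith | 1 | 2.99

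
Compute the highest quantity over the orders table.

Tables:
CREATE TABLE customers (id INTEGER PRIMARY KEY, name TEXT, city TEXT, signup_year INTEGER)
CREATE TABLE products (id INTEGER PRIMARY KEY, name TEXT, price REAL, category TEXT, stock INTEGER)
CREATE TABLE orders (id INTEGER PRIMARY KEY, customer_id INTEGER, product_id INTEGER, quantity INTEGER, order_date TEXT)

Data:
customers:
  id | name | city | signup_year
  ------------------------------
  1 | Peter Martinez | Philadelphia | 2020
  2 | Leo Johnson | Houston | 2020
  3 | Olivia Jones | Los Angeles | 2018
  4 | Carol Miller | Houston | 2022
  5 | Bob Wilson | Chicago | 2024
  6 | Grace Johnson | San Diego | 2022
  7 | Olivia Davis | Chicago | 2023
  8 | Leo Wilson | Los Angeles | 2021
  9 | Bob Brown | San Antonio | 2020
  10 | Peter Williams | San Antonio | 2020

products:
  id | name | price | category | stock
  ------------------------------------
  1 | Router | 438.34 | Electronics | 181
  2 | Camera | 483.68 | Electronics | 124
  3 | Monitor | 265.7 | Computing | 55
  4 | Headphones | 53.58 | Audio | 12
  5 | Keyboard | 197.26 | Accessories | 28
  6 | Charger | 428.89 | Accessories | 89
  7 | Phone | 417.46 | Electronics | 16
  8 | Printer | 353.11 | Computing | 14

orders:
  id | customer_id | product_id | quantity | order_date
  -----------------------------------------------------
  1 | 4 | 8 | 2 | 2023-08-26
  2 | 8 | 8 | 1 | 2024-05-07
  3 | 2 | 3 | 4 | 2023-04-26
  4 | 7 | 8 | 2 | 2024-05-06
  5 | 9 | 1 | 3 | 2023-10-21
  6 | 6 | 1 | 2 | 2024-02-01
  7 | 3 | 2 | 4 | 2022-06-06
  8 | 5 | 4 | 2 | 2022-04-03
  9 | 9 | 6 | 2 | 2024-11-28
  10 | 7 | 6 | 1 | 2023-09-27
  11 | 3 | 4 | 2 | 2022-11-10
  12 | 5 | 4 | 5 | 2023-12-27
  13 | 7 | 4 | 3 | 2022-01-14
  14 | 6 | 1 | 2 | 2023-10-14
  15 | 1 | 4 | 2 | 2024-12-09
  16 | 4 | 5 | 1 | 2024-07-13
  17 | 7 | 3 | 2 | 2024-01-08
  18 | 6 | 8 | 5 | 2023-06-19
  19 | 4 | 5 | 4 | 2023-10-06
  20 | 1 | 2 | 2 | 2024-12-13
SELECT MAX(quantity) FROM orders

Execution result:
5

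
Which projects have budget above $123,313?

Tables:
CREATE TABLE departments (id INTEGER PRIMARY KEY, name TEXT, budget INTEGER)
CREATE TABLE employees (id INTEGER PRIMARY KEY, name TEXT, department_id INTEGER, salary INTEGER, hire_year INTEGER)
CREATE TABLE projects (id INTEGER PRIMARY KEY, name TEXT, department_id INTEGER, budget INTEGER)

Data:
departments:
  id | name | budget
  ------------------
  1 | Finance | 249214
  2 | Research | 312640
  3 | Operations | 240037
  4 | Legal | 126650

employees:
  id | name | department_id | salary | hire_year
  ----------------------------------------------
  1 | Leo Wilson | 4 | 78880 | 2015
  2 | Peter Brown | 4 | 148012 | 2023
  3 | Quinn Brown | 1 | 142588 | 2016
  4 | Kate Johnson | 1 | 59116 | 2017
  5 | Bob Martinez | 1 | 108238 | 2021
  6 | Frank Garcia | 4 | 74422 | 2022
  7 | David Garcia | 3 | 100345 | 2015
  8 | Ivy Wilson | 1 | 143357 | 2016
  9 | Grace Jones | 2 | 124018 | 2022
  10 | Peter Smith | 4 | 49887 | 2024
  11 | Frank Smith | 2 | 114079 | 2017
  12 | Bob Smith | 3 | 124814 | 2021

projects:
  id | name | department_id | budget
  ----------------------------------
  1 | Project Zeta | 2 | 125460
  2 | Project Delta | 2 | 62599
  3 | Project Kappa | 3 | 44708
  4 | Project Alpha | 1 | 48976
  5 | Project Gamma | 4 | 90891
SELECT name, budget FROM projects WHERE budget > 123313

Execution result:
name | budget
Project Zeta | 125460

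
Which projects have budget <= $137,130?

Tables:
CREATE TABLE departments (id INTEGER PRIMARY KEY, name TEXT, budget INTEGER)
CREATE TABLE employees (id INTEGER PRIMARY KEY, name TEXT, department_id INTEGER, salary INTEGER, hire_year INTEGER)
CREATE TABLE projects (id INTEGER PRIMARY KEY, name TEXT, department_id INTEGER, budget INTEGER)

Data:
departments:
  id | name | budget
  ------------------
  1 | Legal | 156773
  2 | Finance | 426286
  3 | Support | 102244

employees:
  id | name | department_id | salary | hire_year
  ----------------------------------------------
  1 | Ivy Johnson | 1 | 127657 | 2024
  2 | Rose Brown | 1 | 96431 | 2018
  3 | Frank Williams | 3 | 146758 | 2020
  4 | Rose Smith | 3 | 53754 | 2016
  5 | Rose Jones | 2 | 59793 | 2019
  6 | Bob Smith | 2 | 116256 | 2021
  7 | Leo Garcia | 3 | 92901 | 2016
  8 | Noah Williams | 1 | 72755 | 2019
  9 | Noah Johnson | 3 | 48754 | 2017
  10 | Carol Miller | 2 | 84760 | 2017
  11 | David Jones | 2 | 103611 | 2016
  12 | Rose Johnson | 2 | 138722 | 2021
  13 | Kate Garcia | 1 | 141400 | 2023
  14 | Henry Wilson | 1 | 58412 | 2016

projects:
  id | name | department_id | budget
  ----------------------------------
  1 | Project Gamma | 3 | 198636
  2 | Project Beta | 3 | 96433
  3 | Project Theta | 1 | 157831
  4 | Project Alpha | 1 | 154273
SELECT name, budget FROM projects WHERE budget <= 137130

Execution result:
name | budget
Project Beta | 96433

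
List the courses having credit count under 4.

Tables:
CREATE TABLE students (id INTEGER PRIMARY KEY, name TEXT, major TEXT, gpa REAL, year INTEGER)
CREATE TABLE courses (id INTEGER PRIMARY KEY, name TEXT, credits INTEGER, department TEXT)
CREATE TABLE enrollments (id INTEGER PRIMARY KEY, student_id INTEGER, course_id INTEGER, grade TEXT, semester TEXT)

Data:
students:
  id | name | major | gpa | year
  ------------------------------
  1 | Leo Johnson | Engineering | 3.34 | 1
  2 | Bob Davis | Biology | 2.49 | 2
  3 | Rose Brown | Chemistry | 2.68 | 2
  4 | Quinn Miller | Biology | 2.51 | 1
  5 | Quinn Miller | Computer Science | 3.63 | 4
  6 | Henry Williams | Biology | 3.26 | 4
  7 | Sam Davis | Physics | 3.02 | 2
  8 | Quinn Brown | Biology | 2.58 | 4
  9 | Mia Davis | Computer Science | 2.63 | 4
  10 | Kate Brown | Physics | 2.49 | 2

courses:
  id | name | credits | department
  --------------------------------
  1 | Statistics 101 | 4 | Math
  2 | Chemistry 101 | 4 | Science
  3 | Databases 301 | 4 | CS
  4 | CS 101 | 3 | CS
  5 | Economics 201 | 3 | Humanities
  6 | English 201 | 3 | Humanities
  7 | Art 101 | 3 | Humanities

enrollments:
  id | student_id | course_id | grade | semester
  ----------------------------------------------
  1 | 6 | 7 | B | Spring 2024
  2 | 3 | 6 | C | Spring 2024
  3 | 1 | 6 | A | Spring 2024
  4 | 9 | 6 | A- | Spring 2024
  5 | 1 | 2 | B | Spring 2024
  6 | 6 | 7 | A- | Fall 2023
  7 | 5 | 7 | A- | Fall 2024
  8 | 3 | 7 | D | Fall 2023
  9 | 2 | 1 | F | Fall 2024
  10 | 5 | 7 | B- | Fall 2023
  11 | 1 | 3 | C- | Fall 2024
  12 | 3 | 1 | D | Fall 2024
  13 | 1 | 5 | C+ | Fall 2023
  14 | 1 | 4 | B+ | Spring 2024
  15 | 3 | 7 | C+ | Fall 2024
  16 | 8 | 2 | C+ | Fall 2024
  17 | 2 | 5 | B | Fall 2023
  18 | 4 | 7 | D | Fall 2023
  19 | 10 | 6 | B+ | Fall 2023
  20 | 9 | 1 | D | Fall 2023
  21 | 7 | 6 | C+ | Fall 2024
SELECT name, credits FROM courses WHERE credits < 4

Execution result:
name | credits
CS 101 | 3
Economics 201 | 3
English 201 | 3
Art 101 | 3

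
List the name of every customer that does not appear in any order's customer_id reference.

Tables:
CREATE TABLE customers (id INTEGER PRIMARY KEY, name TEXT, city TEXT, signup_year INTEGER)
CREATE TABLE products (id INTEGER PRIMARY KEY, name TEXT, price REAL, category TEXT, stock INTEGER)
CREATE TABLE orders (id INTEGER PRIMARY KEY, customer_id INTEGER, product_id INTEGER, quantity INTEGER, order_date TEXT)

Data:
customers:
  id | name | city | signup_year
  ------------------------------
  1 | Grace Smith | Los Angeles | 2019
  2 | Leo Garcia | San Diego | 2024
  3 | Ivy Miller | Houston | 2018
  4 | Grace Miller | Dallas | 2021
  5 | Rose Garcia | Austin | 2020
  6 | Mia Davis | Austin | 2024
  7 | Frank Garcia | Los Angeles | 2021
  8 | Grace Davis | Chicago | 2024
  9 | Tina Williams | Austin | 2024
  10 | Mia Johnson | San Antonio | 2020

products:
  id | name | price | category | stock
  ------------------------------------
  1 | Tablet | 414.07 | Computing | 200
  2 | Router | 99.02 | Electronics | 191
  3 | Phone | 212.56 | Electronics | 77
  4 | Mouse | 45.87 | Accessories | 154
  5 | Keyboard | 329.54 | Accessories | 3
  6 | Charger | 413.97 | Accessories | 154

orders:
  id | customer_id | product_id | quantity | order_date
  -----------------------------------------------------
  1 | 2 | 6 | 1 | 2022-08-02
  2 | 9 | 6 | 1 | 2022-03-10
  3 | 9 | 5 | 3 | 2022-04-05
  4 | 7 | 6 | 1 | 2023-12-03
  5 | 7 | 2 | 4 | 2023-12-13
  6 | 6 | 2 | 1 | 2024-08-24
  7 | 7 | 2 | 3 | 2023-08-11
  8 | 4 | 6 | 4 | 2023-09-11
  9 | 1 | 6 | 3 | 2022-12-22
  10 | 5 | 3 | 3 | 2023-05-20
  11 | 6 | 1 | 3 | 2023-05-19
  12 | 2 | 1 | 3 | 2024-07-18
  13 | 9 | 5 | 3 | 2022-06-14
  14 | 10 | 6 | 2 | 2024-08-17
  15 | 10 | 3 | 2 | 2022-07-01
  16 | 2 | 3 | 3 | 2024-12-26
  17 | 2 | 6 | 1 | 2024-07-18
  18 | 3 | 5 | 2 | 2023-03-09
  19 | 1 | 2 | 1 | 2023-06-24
SELECT p.name FROM customers p LEFT JOIN orders c ON c.customer_id = p.id WHERE c.id IS NULL

Execution result:
Grace Davis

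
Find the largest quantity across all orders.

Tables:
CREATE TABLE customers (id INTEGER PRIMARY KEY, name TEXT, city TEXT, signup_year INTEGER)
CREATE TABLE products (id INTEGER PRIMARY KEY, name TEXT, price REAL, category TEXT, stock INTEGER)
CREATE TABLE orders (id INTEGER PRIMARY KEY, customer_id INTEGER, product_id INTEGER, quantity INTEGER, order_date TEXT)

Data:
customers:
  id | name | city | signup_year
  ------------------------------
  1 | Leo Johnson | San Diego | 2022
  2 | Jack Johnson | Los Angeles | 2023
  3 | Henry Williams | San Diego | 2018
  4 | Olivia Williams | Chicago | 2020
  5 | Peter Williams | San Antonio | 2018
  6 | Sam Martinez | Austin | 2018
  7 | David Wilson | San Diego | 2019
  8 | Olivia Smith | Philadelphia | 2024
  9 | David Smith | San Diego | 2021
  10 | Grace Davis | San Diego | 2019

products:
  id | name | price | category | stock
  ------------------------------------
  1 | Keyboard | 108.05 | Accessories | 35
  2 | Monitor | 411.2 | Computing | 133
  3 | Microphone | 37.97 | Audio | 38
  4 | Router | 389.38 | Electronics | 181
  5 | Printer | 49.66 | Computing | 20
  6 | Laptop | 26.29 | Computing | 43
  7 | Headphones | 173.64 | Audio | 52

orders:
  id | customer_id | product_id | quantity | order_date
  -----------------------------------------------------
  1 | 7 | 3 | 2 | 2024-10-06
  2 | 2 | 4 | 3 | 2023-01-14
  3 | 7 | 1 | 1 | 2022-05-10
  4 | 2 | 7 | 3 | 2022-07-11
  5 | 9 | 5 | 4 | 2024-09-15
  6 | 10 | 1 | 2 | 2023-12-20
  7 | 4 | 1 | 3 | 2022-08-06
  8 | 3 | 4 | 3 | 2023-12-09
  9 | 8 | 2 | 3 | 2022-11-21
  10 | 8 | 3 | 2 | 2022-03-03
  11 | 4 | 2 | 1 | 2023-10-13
SELECT MAX(quantity) FROM orders

Execution result:
4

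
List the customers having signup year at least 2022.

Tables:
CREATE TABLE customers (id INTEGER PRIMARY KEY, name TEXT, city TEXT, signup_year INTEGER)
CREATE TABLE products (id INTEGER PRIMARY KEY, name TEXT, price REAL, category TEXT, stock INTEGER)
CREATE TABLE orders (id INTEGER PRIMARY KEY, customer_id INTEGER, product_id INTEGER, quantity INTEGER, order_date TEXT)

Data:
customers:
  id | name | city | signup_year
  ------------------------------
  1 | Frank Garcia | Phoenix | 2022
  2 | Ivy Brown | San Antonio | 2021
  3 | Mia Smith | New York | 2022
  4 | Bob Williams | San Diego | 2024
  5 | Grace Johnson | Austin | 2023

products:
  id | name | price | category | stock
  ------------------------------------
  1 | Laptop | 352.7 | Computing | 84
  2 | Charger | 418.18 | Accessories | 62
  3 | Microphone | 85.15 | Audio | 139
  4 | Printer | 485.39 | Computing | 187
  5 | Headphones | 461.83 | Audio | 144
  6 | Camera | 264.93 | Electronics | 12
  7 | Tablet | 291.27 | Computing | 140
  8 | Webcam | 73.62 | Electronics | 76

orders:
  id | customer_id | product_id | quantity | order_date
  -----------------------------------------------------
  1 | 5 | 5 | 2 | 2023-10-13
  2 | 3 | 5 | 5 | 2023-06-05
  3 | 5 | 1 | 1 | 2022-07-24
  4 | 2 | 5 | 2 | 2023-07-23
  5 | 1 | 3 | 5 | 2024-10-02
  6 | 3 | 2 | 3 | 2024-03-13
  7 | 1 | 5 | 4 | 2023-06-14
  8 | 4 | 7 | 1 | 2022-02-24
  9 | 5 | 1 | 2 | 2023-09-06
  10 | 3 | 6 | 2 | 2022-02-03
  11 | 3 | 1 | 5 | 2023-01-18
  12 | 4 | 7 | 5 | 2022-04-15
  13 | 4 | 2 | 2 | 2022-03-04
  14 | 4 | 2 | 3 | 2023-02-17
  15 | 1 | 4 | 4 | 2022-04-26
SELECT name, signup_year FROM customers WHERE signup_year >= 2022

Execution result:
name | signup_year
Frank Garcia | 2022
Mia Smith | 2022
Bob Williams | 2024
Grace Johnson | 2023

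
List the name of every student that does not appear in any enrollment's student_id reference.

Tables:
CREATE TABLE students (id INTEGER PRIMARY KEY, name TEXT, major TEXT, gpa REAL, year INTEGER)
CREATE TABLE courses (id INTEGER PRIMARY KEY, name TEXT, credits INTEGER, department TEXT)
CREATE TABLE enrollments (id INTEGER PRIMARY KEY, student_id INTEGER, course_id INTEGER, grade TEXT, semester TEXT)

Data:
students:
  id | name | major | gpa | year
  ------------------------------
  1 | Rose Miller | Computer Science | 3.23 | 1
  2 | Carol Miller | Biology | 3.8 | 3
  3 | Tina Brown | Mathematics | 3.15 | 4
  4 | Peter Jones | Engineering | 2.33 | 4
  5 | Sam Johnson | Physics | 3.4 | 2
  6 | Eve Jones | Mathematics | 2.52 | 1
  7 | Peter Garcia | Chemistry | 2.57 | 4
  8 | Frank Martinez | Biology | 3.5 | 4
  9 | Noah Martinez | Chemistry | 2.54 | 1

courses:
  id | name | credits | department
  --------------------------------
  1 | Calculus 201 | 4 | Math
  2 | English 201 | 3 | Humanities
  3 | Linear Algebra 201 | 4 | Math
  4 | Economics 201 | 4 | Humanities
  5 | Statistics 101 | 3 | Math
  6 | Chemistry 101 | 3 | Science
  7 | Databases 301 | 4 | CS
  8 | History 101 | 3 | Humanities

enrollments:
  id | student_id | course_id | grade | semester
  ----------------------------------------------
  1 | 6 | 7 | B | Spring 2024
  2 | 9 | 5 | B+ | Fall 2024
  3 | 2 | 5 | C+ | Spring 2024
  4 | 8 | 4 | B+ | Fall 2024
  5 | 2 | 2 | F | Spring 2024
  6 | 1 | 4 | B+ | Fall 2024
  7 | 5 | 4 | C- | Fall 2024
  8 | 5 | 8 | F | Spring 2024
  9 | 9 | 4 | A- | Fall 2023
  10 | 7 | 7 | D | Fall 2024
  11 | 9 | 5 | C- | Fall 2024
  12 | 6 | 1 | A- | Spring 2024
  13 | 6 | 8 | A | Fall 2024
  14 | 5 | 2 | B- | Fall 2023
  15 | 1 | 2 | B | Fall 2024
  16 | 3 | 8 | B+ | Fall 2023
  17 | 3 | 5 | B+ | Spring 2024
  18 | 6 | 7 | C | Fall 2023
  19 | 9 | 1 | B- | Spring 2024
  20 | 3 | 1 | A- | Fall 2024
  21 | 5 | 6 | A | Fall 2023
SELECT p.name FROM students p LEFT JOIN enrollments c ON c.student_id = p.id WHERE c.id IS NULL

Execution result:
Peter Jones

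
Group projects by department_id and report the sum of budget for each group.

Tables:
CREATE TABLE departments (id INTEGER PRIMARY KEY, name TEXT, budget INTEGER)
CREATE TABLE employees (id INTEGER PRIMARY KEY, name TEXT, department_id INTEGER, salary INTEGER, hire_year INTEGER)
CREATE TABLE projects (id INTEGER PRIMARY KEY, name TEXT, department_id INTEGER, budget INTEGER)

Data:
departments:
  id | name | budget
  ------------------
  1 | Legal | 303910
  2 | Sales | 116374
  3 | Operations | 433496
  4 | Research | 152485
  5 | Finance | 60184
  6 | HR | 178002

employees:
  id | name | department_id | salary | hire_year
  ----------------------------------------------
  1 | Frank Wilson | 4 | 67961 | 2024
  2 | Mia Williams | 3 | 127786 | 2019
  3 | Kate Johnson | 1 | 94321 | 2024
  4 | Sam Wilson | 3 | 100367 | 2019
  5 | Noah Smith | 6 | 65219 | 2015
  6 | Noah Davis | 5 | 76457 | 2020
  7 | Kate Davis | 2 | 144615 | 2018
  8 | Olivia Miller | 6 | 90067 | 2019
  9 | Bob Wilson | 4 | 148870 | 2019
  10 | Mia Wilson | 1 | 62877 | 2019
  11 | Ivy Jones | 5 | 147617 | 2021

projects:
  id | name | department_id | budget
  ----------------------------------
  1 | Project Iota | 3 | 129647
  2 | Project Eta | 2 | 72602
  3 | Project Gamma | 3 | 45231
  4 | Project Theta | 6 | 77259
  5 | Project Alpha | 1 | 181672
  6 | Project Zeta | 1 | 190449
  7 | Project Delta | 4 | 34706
SELECT department_id, SUM(budget) AS sum_budget FROM projects GROUP BY department_id

Execution result:
department_id | sum_budget
1 | 372121
2 | 72602
3 | 174878
4 | 34706
6 | 77259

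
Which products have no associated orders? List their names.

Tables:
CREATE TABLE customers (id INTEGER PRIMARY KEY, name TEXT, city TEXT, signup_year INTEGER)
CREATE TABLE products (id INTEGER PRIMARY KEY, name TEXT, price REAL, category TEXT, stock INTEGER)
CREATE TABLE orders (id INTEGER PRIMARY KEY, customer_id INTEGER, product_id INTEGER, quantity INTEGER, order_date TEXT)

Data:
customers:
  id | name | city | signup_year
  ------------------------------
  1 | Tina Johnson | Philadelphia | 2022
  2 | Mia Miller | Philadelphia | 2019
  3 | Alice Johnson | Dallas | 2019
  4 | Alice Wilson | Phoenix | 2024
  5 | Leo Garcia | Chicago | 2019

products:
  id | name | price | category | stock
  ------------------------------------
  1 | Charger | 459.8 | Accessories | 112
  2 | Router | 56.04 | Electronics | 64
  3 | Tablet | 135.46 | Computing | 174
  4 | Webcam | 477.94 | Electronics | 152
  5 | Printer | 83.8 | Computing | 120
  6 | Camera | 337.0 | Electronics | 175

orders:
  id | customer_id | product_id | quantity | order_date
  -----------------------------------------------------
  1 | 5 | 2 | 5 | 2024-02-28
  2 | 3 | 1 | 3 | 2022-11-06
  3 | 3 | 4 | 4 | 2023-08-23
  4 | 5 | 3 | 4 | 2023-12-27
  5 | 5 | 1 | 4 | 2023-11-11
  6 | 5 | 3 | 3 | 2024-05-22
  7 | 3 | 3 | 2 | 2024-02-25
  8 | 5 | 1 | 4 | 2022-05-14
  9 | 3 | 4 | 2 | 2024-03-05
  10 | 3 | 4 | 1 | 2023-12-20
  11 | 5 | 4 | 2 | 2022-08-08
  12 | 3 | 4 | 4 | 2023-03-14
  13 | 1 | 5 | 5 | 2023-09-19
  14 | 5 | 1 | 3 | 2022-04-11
SELECT p.name FROM products p LEFT JOIN orders c ON c.product_id = p.id WHERE c.id IS NULL

Execution result:
Camera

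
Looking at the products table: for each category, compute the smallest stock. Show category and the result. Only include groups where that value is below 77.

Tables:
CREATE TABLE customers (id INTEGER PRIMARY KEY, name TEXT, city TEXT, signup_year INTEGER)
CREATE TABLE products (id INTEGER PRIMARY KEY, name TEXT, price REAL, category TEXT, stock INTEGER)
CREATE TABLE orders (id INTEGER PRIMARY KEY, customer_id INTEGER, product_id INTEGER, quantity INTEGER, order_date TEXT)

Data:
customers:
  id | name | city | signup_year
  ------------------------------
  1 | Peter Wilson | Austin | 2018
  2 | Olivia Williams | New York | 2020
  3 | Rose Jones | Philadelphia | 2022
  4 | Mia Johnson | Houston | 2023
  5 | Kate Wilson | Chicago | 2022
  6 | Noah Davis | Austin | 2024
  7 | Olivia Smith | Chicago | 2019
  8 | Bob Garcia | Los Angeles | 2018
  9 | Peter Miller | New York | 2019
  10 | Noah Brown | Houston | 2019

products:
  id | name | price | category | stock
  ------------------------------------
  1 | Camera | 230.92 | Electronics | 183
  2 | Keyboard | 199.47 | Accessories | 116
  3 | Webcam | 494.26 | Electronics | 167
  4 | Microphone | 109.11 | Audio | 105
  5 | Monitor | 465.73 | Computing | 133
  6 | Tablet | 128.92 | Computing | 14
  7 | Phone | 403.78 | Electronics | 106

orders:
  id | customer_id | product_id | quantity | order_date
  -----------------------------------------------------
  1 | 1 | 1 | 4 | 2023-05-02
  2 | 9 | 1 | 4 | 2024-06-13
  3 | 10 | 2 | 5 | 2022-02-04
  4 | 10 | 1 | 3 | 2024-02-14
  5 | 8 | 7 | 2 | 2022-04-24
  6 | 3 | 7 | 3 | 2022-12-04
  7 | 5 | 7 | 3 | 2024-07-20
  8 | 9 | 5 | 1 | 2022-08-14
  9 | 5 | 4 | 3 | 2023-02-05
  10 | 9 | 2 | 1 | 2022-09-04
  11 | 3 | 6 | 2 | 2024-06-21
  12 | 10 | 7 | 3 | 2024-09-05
SELECT category, MIN(stock) AS min_stock FROM products GROUP BY category HAVING MIN(stock) < 77

Execution result:
category | min_stock
Computing | 14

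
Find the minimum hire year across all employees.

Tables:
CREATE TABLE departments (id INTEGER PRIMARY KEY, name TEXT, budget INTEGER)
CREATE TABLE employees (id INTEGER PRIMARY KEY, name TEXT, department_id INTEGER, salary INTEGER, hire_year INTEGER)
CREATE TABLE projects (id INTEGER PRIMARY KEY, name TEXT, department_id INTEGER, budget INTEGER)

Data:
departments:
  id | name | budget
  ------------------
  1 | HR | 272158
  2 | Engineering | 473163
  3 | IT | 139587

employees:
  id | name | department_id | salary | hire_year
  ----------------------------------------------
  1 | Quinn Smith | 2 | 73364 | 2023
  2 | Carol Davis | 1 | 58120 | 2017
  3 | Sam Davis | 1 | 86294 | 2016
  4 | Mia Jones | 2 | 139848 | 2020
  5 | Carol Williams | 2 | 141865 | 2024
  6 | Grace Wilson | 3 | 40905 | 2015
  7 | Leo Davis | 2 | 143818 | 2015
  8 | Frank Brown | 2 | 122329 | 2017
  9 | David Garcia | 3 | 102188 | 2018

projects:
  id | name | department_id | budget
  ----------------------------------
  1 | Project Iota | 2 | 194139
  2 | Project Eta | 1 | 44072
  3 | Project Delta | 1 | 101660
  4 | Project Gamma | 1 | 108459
SELECT MIN(hire_year) FROM employees

Execution result:
2015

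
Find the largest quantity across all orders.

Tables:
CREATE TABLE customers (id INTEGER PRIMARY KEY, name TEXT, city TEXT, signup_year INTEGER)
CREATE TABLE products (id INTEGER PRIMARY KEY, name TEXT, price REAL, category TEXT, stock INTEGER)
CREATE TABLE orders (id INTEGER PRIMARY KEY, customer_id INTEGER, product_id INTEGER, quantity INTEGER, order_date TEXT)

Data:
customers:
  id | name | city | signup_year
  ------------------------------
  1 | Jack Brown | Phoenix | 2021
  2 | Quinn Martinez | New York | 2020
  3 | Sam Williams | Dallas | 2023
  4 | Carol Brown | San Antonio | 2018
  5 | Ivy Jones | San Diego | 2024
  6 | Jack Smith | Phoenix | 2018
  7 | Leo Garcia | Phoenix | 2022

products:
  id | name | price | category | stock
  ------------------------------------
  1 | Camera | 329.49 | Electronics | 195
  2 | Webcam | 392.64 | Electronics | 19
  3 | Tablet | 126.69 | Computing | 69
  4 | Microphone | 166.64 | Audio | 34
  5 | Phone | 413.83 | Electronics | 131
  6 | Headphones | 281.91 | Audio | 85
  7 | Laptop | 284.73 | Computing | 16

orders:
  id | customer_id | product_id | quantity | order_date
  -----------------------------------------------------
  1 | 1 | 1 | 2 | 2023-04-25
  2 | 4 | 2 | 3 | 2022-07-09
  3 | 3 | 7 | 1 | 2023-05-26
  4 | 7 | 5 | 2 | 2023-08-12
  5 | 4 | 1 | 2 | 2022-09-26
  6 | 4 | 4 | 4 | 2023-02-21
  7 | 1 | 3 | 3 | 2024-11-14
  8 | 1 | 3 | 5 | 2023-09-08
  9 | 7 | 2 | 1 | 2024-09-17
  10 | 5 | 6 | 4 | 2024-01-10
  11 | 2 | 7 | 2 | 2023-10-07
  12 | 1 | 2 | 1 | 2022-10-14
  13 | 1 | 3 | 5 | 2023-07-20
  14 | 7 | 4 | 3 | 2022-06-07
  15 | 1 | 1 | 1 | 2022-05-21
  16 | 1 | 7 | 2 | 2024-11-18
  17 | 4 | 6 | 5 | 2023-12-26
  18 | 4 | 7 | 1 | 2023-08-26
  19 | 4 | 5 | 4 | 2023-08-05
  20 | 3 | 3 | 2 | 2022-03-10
SELECT MAX(quantity) FROM orders

Execution result:
5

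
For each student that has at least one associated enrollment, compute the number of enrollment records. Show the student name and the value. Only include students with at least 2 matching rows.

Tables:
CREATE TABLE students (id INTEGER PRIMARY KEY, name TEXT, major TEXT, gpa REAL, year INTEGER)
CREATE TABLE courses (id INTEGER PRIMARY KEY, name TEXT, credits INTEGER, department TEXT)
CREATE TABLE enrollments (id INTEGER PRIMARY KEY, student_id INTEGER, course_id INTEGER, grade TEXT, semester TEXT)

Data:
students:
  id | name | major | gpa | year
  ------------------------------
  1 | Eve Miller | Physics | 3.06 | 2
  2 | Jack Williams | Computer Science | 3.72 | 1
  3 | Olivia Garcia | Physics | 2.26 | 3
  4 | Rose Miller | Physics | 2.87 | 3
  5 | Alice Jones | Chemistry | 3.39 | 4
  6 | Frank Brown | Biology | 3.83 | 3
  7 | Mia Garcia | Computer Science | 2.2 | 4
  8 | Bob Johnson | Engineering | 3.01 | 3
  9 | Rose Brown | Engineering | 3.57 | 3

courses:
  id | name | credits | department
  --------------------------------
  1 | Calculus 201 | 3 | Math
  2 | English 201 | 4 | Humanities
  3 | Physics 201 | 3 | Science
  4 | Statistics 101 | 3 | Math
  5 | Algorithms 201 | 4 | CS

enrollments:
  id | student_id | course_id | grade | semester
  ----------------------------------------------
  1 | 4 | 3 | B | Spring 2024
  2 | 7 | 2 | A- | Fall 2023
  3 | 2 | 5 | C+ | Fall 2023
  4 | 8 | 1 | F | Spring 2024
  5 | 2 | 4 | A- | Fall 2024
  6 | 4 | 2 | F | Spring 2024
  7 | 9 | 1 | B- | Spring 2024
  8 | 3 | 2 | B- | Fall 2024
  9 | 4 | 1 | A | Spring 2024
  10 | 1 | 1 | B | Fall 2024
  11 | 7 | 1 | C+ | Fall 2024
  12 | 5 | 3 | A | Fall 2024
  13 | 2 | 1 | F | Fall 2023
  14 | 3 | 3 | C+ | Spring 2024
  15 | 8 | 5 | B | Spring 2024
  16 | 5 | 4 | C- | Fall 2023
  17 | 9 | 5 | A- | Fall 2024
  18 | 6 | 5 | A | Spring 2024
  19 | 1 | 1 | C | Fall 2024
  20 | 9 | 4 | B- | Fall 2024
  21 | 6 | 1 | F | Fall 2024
SELECT p.name, COUNT(*) AS n FROM enrollments c JOIN students p ON c.student_id = p.id GROUP BY p.id, p.name HAVING COUNT(*) >= 2

Execution result:
name | n
Eve Miller | 2
Jack Williams | 3
Olivia Garcia | 2
Rose Miller | 3
Alice Jones | 2
Frank Brown | 2
Mia Garcia | 2
Bob Johnson | 2
Rose Brown | 3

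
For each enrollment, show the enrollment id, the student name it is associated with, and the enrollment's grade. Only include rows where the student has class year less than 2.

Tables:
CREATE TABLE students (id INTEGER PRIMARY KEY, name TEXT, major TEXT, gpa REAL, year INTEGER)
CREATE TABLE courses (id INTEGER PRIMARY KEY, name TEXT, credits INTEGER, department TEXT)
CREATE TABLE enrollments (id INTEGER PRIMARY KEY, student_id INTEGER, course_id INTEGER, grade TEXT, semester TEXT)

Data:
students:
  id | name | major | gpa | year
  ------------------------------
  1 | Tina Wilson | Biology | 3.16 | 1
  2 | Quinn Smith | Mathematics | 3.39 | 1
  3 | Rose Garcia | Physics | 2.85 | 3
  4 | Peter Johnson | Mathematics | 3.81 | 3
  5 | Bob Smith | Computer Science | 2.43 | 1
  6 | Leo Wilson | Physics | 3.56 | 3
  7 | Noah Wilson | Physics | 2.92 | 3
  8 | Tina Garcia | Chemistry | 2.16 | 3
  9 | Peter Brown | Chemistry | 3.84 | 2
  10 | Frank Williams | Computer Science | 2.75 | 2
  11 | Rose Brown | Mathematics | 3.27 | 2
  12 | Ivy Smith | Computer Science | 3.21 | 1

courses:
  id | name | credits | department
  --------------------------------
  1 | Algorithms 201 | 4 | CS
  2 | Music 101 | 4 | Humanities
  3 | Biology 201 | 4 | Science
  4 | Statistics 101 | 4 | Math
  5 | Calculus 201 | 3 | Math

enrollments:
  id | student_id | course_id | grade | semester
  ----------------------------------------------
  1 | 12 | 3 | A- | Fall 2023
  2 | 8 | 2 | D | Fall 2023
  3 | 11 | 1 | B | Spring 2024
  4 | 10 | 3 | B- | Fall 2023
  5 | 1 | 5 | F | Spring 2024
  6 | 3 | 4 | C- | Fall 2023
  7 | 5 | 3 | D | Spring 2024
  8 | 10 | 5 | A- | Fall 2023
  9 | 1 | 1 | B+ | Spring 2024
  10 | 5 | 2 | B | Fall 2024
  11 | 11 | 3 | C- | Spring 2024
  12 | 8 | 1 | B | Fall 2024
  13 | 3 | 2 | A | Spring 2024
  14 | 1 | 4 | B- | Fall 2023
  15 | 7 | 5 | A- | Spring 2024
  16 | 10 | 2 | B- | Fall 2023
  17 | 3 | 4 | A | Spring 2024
SELECT c.id, p.name AS student, c.grade FROM enrollments c JOIN students p ON c.student_id = p.id WHERE p.year < 2

Execution result:
id | student | grade
1 | Ivy Smith | A-
5 | Tina Wilson | F
7 | Bob Smith | D
9 | Tina Wilson | B+
10 | Bob Smith | B
14 | Tina Wilson | B-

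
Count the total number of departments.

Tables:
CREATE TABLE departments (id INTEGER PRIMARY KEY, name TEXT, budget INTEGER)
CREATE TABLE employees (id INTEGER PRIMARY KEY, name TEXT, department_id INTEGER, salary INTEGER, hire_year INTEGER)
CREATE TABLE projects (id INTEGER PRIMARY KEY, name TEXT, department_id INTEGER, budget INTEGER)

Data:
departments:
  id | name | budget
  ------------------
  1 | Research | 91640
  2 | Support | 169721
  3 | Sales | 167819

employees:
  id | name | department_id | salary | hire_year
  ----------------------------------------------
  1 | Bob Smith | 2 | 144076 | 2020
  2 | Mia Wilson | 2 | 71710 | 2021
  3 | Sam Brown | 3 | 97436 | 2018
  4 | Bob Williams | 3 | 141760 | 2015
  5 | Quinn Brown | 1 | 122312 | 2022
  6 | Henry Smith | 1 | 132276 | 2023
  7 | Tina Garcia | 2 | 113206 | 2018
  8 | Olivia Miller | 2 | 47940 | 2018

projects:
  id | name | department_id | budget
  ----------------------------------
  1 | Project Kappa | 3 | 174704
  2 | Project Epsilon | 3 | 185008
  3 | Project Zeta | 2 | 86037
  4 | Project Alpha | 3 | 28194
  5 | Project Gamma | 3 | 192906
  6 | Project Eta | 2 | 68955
SELECT COUNT(*) FROM departments

Execution result:
3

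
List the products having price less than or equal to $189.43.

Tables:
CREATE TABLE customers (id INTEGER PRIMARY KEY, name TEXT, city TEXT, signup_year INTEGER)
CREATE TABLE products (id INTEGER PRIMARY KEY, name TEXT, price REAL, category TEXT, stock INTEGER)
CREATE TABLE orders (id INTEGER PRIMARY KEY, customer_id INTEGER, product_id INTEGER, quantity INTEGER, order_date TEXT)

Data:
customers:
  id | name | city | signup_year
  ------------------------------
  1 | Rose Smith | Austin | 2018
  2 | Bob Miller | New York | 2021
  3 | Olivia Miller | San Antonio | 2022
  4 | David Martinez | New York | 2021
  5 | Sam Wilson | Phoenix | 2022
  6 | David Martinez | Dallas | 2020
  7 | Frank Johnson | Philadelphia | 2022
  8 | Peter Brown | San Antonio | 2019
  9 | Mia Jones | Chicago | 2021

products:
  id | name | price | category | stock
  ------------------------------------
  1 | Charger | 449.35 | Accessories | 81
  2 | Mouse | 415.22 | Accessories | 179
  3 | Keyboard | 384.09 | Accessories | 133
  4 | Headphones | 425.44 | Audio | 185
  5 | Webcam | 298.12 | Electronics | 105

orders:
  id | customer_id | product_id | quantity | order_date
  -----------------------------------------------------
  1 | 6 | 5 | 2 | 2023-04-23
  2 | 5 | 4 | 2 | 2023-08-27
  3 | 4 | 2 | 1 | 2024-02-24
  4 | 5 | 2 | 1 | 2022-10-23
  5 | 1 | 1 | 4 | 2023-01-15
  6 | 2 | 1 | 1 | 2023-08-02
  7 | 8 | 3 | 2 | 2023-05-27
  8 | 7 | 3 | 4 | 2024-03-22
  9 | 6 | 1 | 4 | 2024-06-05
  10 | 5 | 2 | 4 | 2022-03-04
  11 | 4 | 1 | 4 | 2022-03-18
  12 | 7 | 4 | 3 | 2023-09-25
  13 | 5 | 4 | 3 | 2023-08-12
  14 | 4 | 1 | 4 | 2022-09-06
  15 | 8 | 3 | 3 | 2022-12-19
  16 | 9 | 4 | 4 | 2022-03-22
SELECT name, price FROM products WHERE price <= 189.43

Execution result:
(no rows)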